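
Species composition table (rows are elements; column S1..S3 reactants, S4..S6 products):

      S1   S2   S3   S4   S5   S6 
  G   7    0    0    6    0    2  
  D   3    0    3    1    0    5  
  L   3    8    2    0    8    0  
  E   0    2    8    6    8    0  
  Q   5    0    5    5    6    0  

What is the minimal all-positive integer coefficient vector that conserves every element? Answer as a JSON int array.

Coefficients: [2, 3, 5, 1, 5, 4]

G: 2·7+3·0+5·0 = 14 | 1·6+5·0+4·2 = 14
D: 2·3+3·0+5·3 = 21 | 1·1+5·0+4·5 = 21
L: 2·3+3·8+5·2 = 40 | 1·0+5·8+4·0 = 40
E: 2·0+3·2+5·8 = 46 | 1·6+5·8+4·0 = 46
Q: 2·5+3·0+5·5 = 35 | 1·5+5·6+4·0 = 35
gcd(2,3,5,1,5,4) = 1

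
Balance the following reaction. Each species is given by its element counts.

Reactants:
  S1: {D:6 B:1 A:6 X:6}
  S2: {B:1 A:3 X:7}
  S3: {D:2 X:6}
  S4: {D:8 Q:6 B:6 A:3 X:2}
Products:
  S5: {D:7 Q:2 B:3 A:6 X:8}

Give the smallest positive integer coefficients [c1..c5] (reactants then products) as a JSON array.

Coefficients: [4, 2, 1, 2, 6]

D: 4·6+2·0+1·2+2·8 = 42 | 6·7 = 42
Q: 4·0+2·0+1·0+2·6 = 12 | 6·2 = 12
B: 4·1+2·1+1·0+2·6 = 18 | 6·3 = 18
A: 4·6+2·3+1·0+2·3 = 36 | 6·6 = 36
X: 4·6+2·7+1·6+2·2 = 48 | 6·8 = 48
gcd(4,2,1,2,6) = 1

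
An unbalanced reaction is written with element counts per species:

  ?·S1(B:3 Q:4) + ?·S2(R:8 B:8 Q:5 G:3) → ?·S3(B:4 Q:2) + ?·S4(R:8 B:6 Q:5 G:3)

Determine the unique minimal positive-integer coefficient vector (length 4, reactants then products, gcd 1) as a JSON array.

R: 2·0+5·8 = 40 | 4·0+5·8 = 40
B: 2·3+5·8 = 46 | 4·4+5·6 = 46
Q: 2·4+5·5 = 33 | 4·2+5·5 = 33
G: 2·0+5·3 = 15 | 4·0+5·3 = 15
gcd(2,5,4,5) = 1

Coefficients: [2, 5, 4, 5]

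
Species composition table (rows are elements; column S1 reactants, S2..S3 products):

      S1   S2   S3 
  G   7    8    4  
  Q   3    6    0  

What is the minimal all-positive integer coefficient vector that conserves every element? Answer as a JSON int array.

G: 4·7 = 28 | 2·8+3·4 = 28
Q: 4·3 = 12 | 2·6+3·0 = 12
gcd(4,2,3) = 1

Coefficients: [4, 2, 3]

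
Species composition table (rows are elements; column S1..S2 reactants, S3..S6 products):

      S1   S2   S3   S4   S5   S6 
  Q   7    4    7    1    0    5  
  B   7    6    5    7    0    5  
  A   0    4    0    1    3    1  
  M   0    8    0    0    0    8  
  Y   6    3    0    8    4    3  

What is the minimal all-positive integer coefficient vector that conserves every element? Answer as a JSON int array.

Coefficients: [6, 4, 5, 3, 3, 4]

Q: 6·7+4·4 = 58 | 5·7+3·1+3·0+4·5 = 58
B: 6·7+4·6 = 66 | 5·5+3·7+3·0+4·5 = 66
A: 6·0+4·4 = 16 | 5·0+3·1+3·3+4·1 = 16
M: 6·0+4·8 = 32 | 5·0+3·0+3·0+4·8 = 32
Y: 6·6+4·3 = 48 | 5·0+3·8+3·4+4·3 = 48
gcd(6,4,5,3,3,4) = 1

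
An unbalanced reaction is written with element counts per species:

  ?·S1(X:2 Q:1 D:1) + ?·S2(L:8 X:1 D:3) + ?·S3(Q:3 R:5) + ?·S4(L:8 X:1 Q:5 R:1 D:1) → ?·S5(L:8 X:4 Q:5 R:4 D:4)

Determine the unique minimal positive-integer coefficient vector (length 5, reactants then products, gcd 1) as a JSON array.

L: 6·0+3·8+3·0+1·8 = 32 | 4·8 = 32
X: 6·2+3·1+3·0+1·1 = 16 | 4·4 = 16
Q: 6·1+3·0+3·3+1·5 = 20 | 4·5 = 20
R: 6·0+3·0+3·5+1·1 = 16 | 4·4 = 16
D: 6·1+3·3+3·0+1·1 = 16 | 4·4 = 16
gcd(6,3,3,1,4) = 1

Coefficients: [6, 3, 3, 1, 4]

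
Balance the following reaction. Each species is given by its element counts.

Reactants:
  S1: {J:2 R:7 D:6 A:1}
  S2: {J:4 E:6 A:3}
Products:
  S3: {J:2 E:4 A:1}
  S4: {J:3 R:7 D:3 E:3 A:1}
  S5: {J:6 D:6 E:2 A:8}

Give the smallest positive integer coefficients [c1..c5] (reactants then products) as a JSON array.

J: 2·2+4·4 = 20 | 4·2+2·3+1·6 = 20
R: 2·7+4·0 = 14 | 4·0+2·7+1·0 = 14
D: 2·6+4·0 = 12 | 4·0+2·3+1·6 = 12
E: 2·0+4·6 = 24 | 4·4+2·3+1·2 = 24
A: 2·1+4·3 = 14 | 4·1+2·1+1·8 = 14
gcd(2,4,4,2,1) = 1

Coefficients: [2, 4, 4, 2, 1]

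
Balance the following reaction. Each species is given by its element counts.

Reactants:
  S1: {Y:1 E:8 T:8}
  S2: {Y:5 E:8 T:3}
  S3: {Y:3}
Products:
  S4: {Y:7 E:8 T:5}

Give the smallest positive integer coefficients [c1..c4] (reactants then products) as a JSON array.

Y: 2·1+3·5+6·3 = 35 | 5·7 = 35
E: 2·8+3·8+6·0 = 40 | 5·8 = 40
T: 2·8+3·3+6·0 = 25 | 5·5 = 25
gcd(2,3,6,5) = 1

Coefficients: [2, 3, 6, 5]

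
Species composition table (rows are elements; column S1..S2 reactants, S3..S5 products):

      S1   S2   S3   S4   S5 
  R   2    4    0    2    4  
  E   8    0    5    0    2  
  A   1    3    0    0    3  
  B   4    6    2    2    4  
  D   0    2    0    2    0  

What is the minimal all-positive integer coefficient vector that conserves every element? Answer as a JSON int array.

R: 3·2+1·4 = 10 | 4·0+1·2+2·4 = 10
E: 3·8+1·0 = 24 | 4·5+1·0+2·2 = 24
A: 3·1+1·3 = 6 | 4·0+1·0+2·3 = 6
B: 3·4+1·6 = 18 | 4·2+1·2+2·4 = 18
D: 3·0+1·2 = 2 | 4·0+1·2+2·0 = 2
gcd(3,1,4,1,2) = 1

Coefficients: [3, 1, 4, 1, 2]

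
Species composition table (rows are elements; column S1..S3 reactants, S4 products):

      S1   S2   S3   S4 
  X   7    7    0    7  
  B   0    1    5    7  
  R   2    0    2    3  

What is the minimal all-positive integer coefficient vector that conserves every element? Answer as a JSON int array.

Coefficients: [1, 3, 5, 4]

X: 1·7+3·7+5·0 = 28 | 4·7 = 28
B: 1·0+3·1+5·5 = 28 | 4·7 = 28
R: 1·2+3·0+5·2 = 12 | 4·3 = 12
gcd(1,3,5,4) = 1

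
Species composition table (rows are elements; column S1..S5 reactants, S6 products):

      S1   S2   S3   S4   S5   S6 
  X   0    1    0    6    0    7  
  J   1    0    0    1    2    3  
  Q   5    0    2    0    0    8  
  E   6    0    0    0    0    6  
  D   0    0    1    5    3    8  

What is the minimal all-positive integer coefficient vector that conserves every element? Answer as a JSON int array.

Coefficients: [2, 2, 3, 2, 1, 2]

X: 2·0+2·1+3·0+2·6+1·0 = 14 | 2·7 = 14
J: 2·1+2·0+3·0+2·1+1·2 = 6 | 2·3 = 6
Q: 2·5+2·0+3·2+2·0+1·0 = 16 | 2·8 = 16
E: 2·6+2·0+3·0+2·0+1·0 = 12 | 2·6 = 12
D: 2·0+2·0+3·1+2·5+1·3 = 16 | 2·8 = 16
gcd(2,2,3,2,1,2) = 1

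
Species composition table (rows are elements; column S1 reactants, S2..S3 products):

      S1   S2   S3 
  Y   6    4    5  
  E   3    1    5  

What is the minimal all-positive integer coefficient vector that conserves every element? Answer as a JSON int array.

Coefficients: [5, 5, 2]

Y: 5·6 = 30 | 5·4+2·5 = 30
E: 5·3 = 15 | 5·1+2·5 = 15
gcd(5,5,2) = 1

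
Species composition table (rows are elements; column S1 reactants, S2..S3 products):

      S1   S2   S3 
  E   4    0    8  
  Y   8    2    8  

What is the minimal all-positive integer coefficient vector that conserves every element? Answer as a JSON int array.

E: 2·4 = 8 | 4·0+1·8 = 8
Y: 2·8 = 16 | 4·2+1·8 = 16
gcd(2,4,1) = 1

Coefficients: [2, 4, 1]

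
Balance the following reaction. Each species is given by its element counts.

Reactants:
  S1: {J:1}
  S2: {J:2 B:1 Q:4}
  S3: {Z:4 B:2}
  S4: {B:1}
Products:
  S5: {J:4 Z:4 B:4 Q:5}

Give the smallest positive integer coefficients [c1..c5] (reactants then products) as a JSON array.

J: 6·1+5·2+4·0+3·0 = 16 | 4·4 = 16
Z: 6·0+5·0+4·4+3·0 = 16 | 4·4 = 16
B: 6·0+5·1+4·2+3·1 = 16 | 4·4 = 16
Q: 6·0+5·4+4·0+3·0 = 20 | 4·5 = 20
gcd(6,5,4,3,4) = 1

Coefficients: [6, 5, 4, 3, 4]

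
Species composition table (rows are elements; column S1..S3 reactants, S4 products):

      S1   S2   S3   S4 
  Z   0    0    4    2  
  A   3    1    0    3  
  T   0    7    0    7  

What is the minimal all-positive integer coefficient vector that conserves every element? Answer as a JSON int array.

Coefficients: [4, 6, 3, 6]

Z: 4·0+6·0+3·4 = 12 | 6·2 = 12
A: 4·3+6·1+3·0 = 18 | 6·3 = 18
T: 4·0+6·7+3·0 = 42 | 6·7 = 42
gcd(4,6,3,6) = 1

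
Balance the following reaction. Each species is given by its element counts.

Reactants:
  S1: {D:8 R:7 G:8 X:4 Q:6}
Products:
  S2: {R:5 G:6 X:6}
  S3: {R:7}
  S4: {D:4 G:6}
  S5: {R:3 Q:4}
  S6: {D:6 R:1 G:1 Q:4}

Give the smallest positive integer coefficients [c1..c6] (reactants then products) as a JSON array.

Coefficients: [6, 4, 1, 3, 3, 6]

D: 6·8 = 48 | 4·0+1·0+3·4+3·0+6·6 = 48
R: 6·7 = 42 | 4·5+1·7+3·0+3·3+6·1 = 42
G: 6·8 = 48 | 4·6+1·0+3·6+3·0+6·1 = 48
X: 6·4 = 24 | 4·6+1·0+3·0+3·0+6·0 = 24
Q: 6·6 = 36 | 4·0+1·0+3·0+3·4+6·4 = 36
gcd(6,4,1,3,3,6) = 1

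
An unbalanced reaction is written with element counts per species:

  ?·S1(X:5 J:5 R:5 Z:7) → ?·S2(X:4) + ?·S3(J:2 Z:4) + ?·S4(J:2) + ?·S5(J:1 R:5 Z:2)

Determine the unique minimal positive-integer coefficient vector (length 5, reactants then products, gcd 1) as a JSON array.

Coefficients: [4, 5, 5, 3, 4]

X: 4·5 = 20 | 5·4+5·0+3·0+4·0 = 20
J: 4·5 = 20 | 5·0+5·2+3·2+4·1 = 20
R: 4·5 = 20 | 5·0+5·0+3·0+4·5 = 20
Z: 4·7 = 28 | 5·0+5·4+3·0+4·2 = 28
gcd(4,5,5,3,4) = 1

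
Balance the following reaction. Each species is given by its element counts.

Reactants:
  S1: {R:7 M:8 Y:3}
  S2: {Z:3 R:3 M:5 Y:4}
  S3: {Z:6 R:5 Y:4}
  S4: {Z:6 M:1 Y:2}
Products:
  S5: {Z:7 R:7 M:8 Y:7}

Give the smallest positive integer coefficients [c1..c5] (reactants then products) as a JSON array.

Coefficients: [1, 3, 1, 1, 3]

Z: 1·0+3·3+1·6+1·6 = 21 | 3·7 = 21
R: 1·7+3·3+1·5+1·0 = 21 | 3·7 = 21
M: 1·8+3·5+1·0+1·1 = 24 | 3·8 = 24
Y: 1·3+3·4+1·4+1·2 = 21 | 3·7 = 21
gcd(1,3,1,1,3) = 1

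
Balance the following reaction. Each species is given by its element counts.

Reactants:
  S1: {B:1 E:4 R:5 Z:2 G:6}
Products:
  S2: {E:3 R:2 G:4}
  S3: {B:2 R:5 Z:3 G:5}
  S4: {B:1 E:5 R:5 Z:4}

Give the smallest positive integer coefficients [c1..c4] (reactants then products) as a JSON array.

B: 5·1 = 5 | 5·0+2·2+1·1 = 5
E: 5·4 = 20 | 5·3+2·0+1·5 = 20
R: 5·5 = 25 | 5·2+2·5+1·5 = 25
Z: 5·2 = 10 | 5·0+2·3+1·4 = 10
G: 5·6 = 30 | 5·4+2·5+1·0 = 30
gcd(5,5,2,1) = 1

Coefficients: [5, 5, 2, 1]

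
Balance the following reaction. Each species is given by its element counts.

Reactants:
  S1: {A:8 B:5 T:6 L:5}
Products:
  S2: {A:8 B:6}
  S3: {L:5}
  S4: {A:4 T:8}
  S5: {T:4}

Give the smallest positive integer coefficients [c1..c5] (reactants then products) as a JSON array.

A: 6·8 = 48 | 5·8+6·0+2·4+5·0 = 48
B: 6·5 = 30 | 5·6+6·0+2·0+5·0 = 30
T: 6·6 = 36 | 5·0+6·0+2·8+5·4 = 36
L: 6·5 = 30 | 5·0+6·5+2·0+5·0 = 30
gcd(6,5,6,2,5) = 1

Coefficients: [6, 5, 6, 2, 5]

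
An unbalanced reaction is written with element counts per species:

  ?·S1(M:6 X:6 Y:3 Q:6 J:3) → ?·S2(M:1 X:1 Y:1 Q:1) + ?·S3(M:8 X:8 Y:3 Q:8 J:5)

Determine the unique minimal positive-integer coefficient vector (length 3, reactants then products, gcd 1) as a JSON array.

Coefficients: [5, 6, 3]

M: 5·6 = 30 | 6·1+3·8 = 30
X: 5·6 = 30 | 6·1+3·8 = 30
Y: 5·3 = 15 | 6·1+3·3 = 15
Q: 5·6 = 30 | 6·1+3·8 = 30
J: 5·3 = 15 | 6·0+3·5 = 15
gcd(5,6,3) = 1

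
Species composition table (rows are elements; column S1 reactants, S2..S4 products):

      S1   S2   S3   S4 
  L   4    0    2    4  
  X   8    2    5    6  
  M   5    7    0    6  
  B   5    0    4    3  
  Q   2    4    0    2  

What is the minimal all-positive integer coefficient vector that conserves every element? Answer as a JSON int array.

Coefficients: [5, 1, 4, 3]

L: 5·4 = 20 | 1·0+4·2+3·4 = 20
X: 5·8 = 40 | 1·2+4·5+3·6 = 40
M: 5·5 = 25 | 1·7+4·0+3·6 = 25
B: 5·5 = 25 | 1·0+4·4+3·3 = 25
Q: 5·2 = 10 | 1·4+4·0+3·2 = 10
gcd(5,1,4,3) = 1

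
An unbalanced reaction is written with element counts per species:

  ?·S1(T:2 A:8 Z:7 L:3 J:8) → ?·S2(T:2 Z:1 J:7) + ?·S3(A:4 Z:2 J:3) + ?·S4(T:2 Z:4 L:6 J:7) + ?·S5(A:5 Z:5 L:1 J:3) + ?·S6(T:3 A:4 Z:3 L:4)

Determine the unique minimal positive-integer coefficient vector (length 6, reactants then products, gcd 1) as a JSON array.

T: 6·2 = 12 | 2·2+5·0+1·2+4·0+2·3 = 12
A: 6·8 = 48 | 2·0+5·4+1·0+4·5+2·4 = 48
Z: 6·7 = 42 | 2·1+5·2+1·4+4·5+2·3 = 42
L: 6·3 = 18 | 2·0+5·0+1·6+4·1+2·4 = 18
J: 6·8 = 48 | 2·7+5·3+1·7+4·3+2·0 = 48
gcd(6,2,5,1,4,2) = 1

Coefficients: [6, 2, 5, 1, 4, 2]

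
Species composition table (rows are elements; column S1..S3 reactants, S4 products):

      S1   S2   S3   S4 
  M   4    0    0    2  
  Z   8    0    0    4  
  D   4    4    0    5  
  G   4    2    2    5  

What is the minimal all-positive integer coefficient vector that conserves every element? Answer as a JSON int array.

M: 2·4+3·0+3·0 = 8 | 4·2 = 8
Z: 2·8+3·0+3·0 = 16 | 4·4 = 16
D: 2·4+3·4+3·0 = 20 | 4·5 = 20
G: 2·4+3·2+3·2 = 20 | 4·5 = 20
gcd(2,3,3,4) = 1

Coefficients: [2, 3, 3, 4]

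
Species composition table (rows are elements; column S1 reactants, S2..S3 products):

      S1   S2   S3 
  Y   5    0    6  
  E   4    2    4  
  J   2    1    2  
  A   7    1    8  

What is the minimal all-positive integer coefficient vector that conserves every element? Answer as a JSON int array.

Coefficients: [6, 2, 5]

Y: 6·5 = 30 | 2·0+5·6 = 30
E: 6·4 = 24 | 2·2+5·4 = 24
J: 6·2 = 12 | 2·1+5·2 = 12
A: 6·7 = 42 | 2·1+5·8 = 42
gcd(6,2,5) = 1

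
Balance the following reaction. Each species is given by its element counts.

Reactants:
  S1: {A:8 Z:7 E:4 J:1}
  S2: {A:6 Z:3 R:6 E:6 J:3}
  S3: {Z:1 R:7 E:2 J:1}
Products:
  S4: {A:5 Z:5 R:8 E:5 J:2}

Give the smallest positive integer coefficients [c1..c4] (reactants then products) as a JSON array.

Coefficients: [3, 1, 6, 6]

A: 3·8+1·6+6·0 = 30 | 6·5 = 30
Z: 3·7+1·3+6·1 = 30 | 6·5 = 30
R: 3·0+1·6+6·7 = 48 | 6·8 = 48
E: 3·4+1·6+6·2 = 30 | 6·5 = 30
J: 3·1+1·3+6·1 = 12 | 6·2 = 12
gcd(3,1,6,6) = 1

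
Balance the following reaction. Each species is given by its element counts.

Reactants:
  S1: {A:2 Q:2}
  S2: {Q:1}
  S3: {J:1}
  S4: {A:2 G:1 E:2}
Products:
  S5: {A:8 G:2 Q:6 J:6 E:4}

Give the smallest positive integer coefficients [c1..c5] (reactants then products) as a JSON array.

Coefficients: [2, 2, 6, 2, 1]

A: 2·2+2·0+6·0+2·2 = 8 | 1·8 = 8
G: 2·0+2·0+6·0+2·1 = 2 | 1·2 = 2
Q: 2·2+2·1+6·0+2·0 = 6 | 1·6 = 6
J: 2·0+2·0+6·1+2·0 = 6 | 1·6 = 6
E: 2·0+2·0+6·0+2·2 = 4 | 1·4 = 4
gcd(2,2,6,2,1) = 1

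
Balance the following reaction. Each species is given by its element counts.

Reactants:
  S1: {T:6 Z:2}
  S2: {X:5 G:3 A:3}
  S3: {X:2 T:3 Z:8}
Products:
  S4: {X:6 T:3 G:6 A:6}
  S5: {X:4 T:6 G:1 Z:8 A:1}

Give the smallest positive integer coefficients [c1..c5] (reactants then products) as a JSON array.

Coefficients: [4, 4, 5, 1, 6]

X: 4·0+4·5+5·2 = 30 | 1·6+6·4 = 30
T: 4·6+4·0+5·3 = 39 | 1·3+6·6 = 39
G: 4·0+4·3+5·0 = 12 | 1·6+6·1 = 12
Z: 4·2+4·0+5·8 = 48 | 1·0+6·8 = 48
A: 4·0+4·3+5·0 = 12 | 1·6+6·1 = 12
gcd(4,4,5,1,6) = 1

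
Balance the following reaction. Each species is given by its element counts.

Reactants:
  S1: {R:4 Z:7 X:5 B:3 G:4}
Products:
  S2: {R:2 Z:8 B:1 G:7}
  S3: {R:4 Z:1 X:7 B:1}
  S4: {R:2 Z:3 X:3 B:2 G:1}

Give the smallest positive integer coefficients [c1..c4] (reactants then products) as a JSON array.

R: 5·4 = 20 | 2·2+1·4+6·2 = 20
Z: 5·7 = 35 | 2·8+1·1+6·3 = 35
X: 5·5 = 25 | 2·0+1·7+6·3 = 25
B: 5·3 = 15 | 2·1+1·1+6·2 = 15
G: 5·4 = 20 | 2·7+1·0+6·1 = 20
gcd(5,2,1,6) = 1

Coefficients: [5, 2, 1, 6]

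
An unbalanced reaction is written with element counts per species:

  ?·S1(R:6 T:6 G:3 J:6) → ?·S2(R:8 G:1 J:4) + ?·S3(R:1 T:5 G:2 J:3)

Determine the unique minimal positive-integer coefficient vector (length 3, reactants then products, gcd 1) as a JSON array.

R: 5·6 = 30 | 3·8+6·1 = 30
T: 5·6 = 30 | 3·0+6·5 = 30
G: 5·3 = 15 | 3·1+6·2 = 15
J: 5·6 = 30 | 3·4+6·3 = 30
gcd(5,3,6) = 1

Coefficients: [5, 3, 6]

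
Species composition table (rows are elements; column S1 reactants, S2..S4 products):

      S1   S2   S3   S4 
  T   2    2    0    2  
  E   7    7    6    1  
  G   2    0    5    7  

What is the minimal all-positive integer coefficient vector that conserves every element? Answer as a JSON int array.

T: 6·2 = 12 | 5·2+1·0+1·2 = 12
E: 6·7 = 42 | 5·7+1·6+1·1 = 42
G: 6·2 = 12 | 5·0+1·5+1·7 = 12
gcd(6,5,1,1) = 1

Coefficients: [6, 5, 1, 1]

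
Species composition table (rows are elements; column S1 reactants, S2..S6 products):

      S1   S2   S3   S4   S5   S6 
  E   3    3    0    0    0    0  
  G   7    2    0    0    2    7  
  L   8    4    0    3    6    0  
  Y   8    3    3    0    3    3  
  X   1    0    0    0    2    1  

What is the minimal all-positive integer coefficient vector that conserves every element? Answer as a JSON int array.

Coefficients: [6, 6, 5, 6, 1, 4]

E: 6·3 = 18 | 6·3+5·0+6·0+1·0+4·0 = 18
G: 6·7 = 42 | 6·2+5·0+6·0+1·2+4·7 = 42
L: 6·8 = 48 | 6·4+5·0+6·3+1·6+4·0 = 48
Y: 6·8 = 48 | 6·3+5·3+6·0+1·3+4·3 = 48
X: 6·1 = 6 | 6·0+5·0+6·0+1·2+4·1 = 6
gcd(6,6,5,6,1,4) = 1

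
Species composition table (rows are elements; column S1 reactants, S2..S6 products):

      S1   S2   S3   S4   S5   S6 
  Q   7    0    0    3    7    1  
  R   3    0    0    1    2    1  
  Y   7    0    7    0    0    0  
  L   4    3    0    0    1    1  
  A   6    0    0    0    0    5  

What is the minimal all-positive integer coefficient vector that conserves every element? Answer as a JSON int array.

Q: 5·7 = 35 | 4·0+5·0+5·3+2·7+6·1 = 35
R: 5·3 = 15 | 4·0+5·0+5·1+2·2+6·1 = 15
Y: 5·7 = 35 | 4·0+5·7+5·0+2·0+6·0 = 35
L: 5·4 = 20 | 4·3+5·0+5·0+2·1+6·1 = 20
A: 5·6 = 30 | 4·0+5·0+5·0+2·0+6·5 = 30
gcd(5,4,5,5,2,6) = 1

Coefficients: [5, 4, 5, 5, 2, 6]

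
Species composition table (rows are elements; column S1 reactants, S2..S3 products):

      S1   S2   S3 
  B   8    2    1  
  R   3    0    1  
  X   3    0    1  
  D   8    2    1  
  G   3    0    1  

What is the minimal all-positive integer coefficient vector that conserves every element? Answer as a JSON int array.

B: 2·8 = 16 | 5·2+6·1 = 16
R: 2·3 = 6 | 5·0+6·1 = 6
X: 2·3 = 6 | 5·0+6·1 = 6
D: 2·8 = 16 | 5·2+6·1 = 16
G: 2·3 = 6 | 5·0+6·1 = 6
gcd(2,5,6) = 1

Coefficients: [2, 5, 6]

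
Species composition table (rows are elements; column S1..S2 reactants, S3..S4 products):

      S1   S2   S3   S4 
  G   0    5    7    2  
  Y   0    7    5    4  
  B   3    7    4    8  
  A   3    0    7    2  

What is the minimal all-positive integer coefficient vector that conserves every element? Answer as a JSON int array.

Coefficients: [5, 3, 1, 4]

G: 5·0+3·5 = 15 | 1·7+4·2 = 15
Y: 5·0+3·7 = 21 | 1·5+4·4 = 21
B: 5·3+3·7 = 36 | 1·4+4·8 = 36
A: 5·3+3·0 = 15 | 1·7+4·2 = 15
gcd(5,3,1,4) = 1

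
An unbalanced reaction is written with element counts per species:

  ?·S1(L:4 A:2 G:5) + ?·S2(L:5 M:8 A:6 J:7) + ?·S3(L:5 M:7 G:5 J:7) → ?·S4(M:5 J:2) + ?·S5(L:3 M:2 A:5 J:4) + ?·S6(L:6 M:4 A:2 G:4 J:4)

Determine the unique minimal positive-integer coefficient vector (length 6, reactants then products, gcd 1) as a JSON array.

Coefficients: [2, 6, 2, 6, 6, 5]

L: 2·4+6·5+2·5 = 48 | 6·0+6·3+5·6 = 48
M: 2·0+6·8+2·7 = 62 | 6·5+6·2+5·4 = 62
A: 2·2+6·6+2·0 = 40 | 6·0+6·5+5·2 = 40
G: 2·5+6·0+2·5 = 20 | 6·0+6·0+5·4 = 20
J: 2·0+6·7+2·7 = 56 | 6·2+6·4+5·4 = 56
gcd(2,6,2,6,6,5) = 1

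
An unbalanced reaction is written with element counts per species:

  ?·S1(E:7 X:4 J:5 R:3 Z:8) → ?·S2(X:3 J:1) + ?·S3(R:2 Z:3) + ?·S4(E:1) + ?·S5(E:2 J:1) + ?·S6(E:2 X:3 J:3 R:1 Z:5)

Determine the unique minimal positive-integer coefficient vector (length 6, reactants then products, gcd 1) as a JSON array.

Coefficients: [3, 1, 3, 5, 5, 3]

E: 3·7 = 21 | 1·0+3·0+5·1+5·2+3·2 = 21
X: 3·4 = 12 | 1·3+3·0+5·0+5·0+3·3 = 12
J: 3·5 = 15 | 1·1+3·0+5·0+5·1+3·3 = 15
R: 3·3 = 9 | 1·0+3·2+5·0+5·0+3·1 = 9
Z: 3·8 = 24 | 1·0+3·3+5·0+5·0+3·5 = 24
gcd(3,1,3,5,5,3) = 1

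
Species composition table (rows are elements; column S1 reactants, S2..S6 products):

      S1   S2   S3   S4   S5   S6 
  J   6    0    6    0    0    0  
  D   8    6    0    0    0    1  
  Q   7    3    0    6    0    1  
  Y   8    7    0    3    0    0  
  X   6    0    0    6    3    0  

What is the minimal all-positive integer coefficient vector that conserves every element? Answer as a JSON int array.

J: 3·6 = 18 | 3·0+3·6+1·0+4·0+6·0 = 18
D: 3·8 = 24 | 3·6+3·0+1·0+4·0+6·1 = 24
Q: 3·7 = 21 | 3·3+3·0+1·6+4·0+6·1 = 21
Y: 3·8 = 24 | 3·7+3·0+1·3+4·0+6·0 = 24
X: 3·6 = 18 | 3·0+3·0+1·6+4·3+6·0 = 18
gcd(3,3,3,1,4,6) = 1

Coefficients: [3, 3, 3, 1, 4, 6]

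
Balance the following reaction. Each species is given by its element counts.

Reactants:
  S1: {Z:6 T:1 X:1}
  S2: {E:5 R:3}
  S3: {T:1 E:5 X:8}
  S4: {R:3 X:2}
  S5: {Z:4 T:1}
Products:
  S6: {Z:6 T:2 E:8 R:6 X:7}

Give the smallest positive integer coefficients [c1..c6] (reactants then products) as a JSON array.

Coefficients: [1, 5, 3, 5, 6, 5]

Z: 1·6+5·0+3·0+5·0+6·4 = 30 | 5·6 = 30
T: 1·1+5·0+3·1+5·0+6·1 = 10 | 5·2 = 10
E: 1·0+5·5+3·5+5·0+6·0 = 40 | 5·8 = 40
R: 1·0+5·3+3·0+5·3+6·0 = 30 | 5·6 = 30
X: 1·1+5·0+3·8+5·2+6·0 = 35 | 5·7 = 35
gcd(1,5,3,5,6,5) = 1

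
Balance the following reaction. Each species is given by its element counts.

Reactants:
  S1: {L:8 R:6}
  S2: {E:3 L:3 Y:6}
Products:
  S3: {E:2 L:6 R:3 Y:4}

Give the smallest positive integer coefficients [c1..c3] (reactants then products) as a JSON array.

E: 3·0+4·3 = 12 | 6·2 = 12
L: 3·8+4·3 = 36 | 6·6 = 36
R: 3·6+4·0 = 18 | 6·3 = 18
Y: 3·0+4·6 = 24 | 6·4 = 24
gcd(3,4,6) = 1

Coefficients: [3, 4, 6]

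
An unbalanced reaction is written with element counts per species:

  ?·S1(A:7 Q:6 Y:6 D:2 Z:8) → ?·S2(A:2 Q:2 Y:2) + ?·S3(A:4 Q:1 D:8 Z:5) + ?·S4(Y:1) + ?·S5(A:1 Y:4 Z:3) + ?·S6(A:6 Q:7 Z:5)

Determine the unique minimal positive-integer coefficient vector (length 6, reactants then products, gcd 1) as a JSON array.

Coefficients: [4, 1, 1, 6, 4, 3]

A: 4·7 = 28 | 1·2+1·4+6·0+4·1+3·6 = 28
Q: 4·6 = 24 | 1·2+1·1+6·0+4·0+3·7 = 24
Y: 4·6 = 24 | 1·2+1·0+6·1+4·4+3·0 = 24
D: 4·2 = 8 | 1·0+1·8+6·0+4·0+3·0 = 8
Z: 4·8 = 32 | 1·0+1·5+6·0+4·3+3·5 = 32
gcd(4,1,1,6,4,3) = 1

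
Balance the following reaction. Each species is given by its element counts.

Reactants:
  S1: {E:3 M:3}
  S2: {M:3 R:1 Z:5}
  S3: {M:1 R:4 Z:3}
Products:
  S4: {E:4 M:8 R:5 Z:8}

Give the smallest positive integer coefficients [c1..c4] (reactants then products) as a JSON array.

E: 4·3+3·0+3·0 = 12 | 3·4 = 12
M: 4·3+3·3+3·1 = 24 | 3·8 = 24
R: 4·0+3·1+3·4 = 15 | 3·5 = 15
Z: 4·0+3·5+3·3 = 24 | 3·8 = 24
gcd(4,3,3,3) = 1

Coefficients: [4, 3, 3, 3]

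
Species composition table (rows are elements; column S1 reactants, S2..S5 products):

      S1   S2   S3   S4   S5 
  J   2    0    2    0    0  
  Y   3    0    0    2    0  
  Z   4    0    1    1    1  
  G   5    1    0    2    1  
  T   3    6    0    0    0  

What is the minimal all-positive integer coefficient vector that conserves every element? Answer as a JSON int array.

Coefficients: [2, 1, 2, 3, 3]

J: 2·2 = 4 | 1·0+2·2+3·0+3·0 = 4
Y: 2·3 = 6 | 1·0+2·0+3·2+3·0 = 6
Z: 2·4 = 8 | 1·0+2·1+3·1+3·1 = 8
G: 2·5 = 10 | 1·1+2·0+3·2+3·1 = 10
T: 2·3 = 6 | 1·6+2·0+3·0+3·0 = 6
gcd(2,1,2,3,3) = 1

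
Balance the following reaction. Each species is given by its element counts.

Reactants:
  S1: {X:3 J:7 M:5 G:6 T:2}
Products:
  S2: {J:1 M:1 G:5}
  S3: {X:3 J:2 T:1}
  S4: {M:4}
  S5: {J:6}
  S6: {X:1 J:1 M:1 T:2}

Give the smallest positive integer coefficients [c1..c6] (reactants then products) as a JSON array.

X: 5·3 = 15 | 6·0+4·3+4·0+3·0+3·1 = 15
J: 5·7 = 35 | 6·1+4·2+4·0+3·6+3·1 = 35
M: 5·5 = 25 | 6·1+4·0+4·4+3·0+3·1 = 25
G: 5·6 = 30 | 6·5+4·0+4·0+3·0+3·0 = 30
T: 5·2 = 10 | 6·0+4·1+4·0+3·0+3·2 = 10
gcd(5,6,4,4,3,3) = 1

Coefficients: [5, 6, 4, 4, 3, 3]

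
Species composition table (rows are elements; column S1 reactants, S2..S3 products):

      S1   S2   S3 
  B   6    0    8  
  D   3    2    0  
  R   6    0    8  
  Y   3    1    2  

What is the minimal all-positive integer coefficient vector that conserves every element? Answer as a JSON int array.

Coefficients: [4, 6, 3]

B: 4·6 = 24 | 6·0+3·8 = 24
D: 4·3 = 12 | 6·2+3·0 = 12
R: 4·6 = 24 | 6·0+3·8 = 24
Y: 4·3 = 12 | 6·1+3·2 = 12
gcd(4,6,3) = 1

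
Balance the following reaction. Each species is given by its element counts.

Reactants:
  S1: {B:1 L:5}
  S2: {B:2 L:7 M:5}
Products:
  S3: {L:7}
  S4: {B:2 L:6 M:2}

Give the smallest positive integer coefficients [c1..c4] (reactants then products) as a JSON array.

B: 6·1+2·2 = 10 | 2·0+5·2 = 10
L: 6·5+2·7 = 44 | 2·7+5·6 = 44
M: 6·0+2·5 = 10 | 2·0+5·2 = 10
gcd(6,2,2,5) = 1

Coefficients: [6, 2, 2, 5]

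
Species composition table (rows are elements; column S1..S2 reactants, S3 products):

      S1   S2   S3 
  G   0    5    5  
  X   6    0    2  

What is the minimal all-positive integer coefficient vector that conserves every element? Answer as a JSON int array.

Coefficients: [1, 3, 3]

G: 1·0+3·5 = 15 | 3·5 = 15
X: 1·6+3·0 = 6 | 3·2 = 6
gcd(1,3,3) = 1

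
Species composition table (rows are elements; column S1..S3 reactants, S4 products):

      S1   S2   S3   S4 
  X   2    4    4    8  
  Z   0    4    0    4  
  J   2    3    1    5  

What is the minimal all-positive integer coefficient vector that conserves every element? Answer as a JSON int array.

Coefficients: [2, 3, 2, 3]

X: 2·2+3·4+2·4 = 24 | 3·8 = 24
Z: 2·0+3·4+2·0 = 12 | 3·4 = 12
J: 2·2+3·3+2·1 = 15 | 3·5 = 15
gcd(2,3,2,3) = 1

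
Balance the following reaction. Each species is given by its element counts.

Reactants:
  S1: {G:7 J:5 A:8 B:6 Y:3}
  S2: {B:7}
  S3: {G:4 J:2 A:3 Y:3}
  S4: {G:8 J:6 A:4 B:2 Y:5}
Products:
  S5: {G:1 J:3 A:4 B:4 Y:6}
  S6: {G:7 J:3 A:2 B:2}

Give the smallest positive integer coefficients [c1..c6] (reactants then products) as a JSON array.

G: 1·7+2·0+2·4+3·8 = 39 | 4·1+5·7 = 39
J: 1·5+2·0+2·2+3·6 = 27 | 4·3+5·3 = 27
A: 1·8+2·0+2·3+3·4 = 26 | 4·4+5·2 = 26
B: 1·6+2·7+2·0+3·2 = 26 | 4·4+5·2 = 26
Y: 1·3+2·0+2·3+3·5 = 24 | 4·6+5·0 = 24
gcd(1,2,2,3,4,5) = 1

Coefficients: [1, 2, 2, 3, 4, 5]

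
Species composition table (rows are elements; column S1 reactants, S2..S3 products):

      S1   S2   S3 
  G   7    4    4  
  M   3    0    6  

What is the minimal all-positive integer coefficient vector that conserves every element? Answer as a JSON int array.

G: 4·7 = 28 | 5·4+2·4 = 28
M: 4·3 = 12 | 5·0+2·6 = 12
gcd(4,5,2) = 1

Coefficients: [4, 5, 2]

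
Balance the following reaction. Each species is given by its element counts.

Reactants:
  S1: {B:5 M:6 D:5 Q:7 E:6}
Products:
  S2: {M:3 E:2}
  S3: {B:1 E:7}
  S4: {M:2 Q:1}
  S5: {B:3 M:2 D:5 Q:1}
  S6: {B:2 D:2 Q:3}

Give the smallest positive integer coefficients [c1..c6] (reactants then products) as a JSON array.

Coefficients: [3, 2, 2, 5, 1, 5]

B: 3·5 = 15 | 2·0+2·1+5·0+1·3+5·2 = 15
M: 3·6 = 18 | 2·3+2·0+5·2+1·2+5·0 = 18
D: 3·5 = 15 | 2·0+2·0+5·0+1·5+5·2 = 15
Q: 3·7 = 21 | 2·0+2·0+5·1+1·1+5·3 = 21
E: 3·6 = 18 | 2·2+2·7+5·0+1·0+5·0 = 18
gcd(3,2,2,5,1,5) = 1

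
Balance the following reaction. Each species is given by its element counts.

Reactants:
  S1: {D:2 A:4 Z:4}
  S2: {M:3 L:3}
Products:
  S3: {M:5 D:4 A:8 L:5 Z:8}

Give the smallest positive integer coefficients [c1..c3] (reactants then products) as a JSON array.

Coefficients: [6, 5, 3]

M: 6·0+5·3 = 15 | 3·5 = 15
D: 6·2+5·0 = 12 | 3·4 = 12
A: 6·4+5·0 = 24 | 3·8 = 24
L: 6·0+5·3 = 15 | 3·5 = 15
Z: 6·4+5·0 = 24 | 3·8 = 24
gcd(6,5,3) = 1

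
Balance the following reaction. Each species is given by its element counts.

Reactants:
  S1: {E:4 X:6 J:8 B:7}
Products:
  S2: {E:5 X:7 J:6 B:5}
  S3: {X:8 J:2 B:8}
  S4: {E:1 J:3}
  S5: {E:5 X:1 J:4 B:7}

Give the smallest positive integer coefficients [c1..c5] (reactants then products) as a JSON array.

Coefficients: [4, 1, 2, 6, 1]

E: 4·4 = 16 | 1·5+2·0+6·1+1·5 = 16
X: 4·6 = 24 | 1·7+2·8+6·0+1·1 = 24
J: 4·8 = 32 | 1·6+2·2+6·3+1·4 = 32
B: 4·7 = 28 | 1·5+2·8+6·0+1·7 = 28
gcd(4,1,2,6,1) = 1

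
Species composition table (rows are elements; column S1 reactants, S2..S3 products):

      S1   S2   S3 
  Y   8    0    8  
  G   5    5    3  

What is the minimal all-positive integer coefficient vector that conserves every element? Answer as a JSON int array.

Coefficients: [5, 2, 5]

Y: 5·8 = 40 | 2·0+5·8 = 40
G: 5·5 = 25 | 2·5+5·3 = 25
gcd(5,2,5) = 1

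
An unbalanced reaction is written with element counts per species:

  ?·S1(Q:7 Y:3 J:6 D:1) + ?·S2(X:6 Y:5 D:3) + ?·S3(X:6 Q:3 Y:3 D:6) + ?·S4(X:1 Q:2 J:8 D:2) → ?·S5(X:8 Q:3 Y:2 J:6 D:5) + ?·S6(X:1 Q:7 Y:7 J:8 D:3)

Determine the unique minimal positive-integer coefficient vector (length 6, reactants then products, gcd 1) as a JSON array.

Coefficients: [3, 3, 1, 3, 3, 3]

X: 3·0+3·6+1·6+3·1 = 27 | 3·8+3·1 = 27
Q: 3·7+3·0+1·3+3·2 = 30 | 3·3+3·7 = 30
Y: 3·3+3·5+1·3+3·0 = 27 | 3·2+3·7 = 27
J: 3·6+3·0+1·0+3·8 = 42 | 3·6+3·8 = 42
D: 3·1+3·3+1·6+3·2 = 24 | 3·5+3·3 = 24
gcd(3,3,1,3,3,3) = 1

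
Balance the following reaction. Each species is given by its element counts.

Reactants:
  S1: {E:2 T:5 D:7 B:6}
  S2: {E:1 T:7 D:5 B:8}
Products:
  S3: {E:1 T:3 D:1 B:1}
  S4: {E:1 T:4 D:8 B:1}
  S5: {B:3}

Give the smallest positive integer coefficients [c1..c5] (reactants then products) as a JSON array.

E: 2·2+1·1 = 5 | 3·1+2·1+5·0 = 5
T: 2·5+1·7 = 17 | 3·3+2·4+5·0 = 17
D: 2·7+1·5 = 19 | 3·1+2·8+5·0 = 19
B: 2·6+1·8 = 20 | 3·1+2·1+5·3 = 20
gcd(2,1,3,2,5) = 1

Coefficients: [2, 1, 3, 2, 5]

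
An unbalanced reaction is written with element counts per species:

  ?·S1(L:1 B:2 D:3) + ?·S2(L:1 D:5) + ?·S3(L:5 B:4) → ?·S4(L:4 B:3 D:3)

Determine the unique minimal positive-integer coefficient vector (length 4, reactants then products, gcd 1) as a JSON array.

Coefficients: [1, 3, 4, 6]

L: 1·1+3·1+4·5 = 24 | 6·4 = 24
B: 1·2+3·0+4·4 = 18 | 6·3 = 18
D: 1·3+3·5+4·0 = 18 | 6·3 = 18
gcd(1,3,4,6) = 1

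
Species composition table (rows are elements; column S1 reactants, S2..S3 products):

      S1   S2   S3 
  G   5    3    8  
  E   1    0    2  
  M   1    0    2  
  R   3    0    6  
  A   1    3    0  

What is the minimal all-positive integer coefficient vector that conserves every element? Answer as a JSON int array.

Coefficients: [6, 2, 3]

G: 6·5 = 30 | 2·3+3·8 = 30
E: 6·1 = 6 | 2·0+3·2 = 6
M: 6·1 = 6 | 2·0+3·2 = 6
R: 6·3 = 18 | 2·0+3·6 = 18
A: 6·1 = 6 | 2·3+3·0 = 6
gcd(6,2,3) = 1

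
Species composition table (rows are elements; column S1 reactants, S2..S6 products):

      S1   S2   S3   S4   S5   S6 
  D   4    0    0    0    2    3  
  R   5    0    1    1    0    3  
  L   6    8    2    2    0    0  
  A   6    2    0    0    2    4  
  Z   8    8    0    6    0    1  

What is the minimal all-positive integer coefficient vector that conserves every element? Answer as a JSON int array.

D: 5·4 = 20 | 2·0+4·0+3·0+1·2+6·3 = 20
R: 5·5 = 25 | 2·0+4·1+3·1+1·0+6·3 = 25
L: 5·6 = 30 | 2·8+4·2+3·2+1·0+6·0 = 30
A: 5·6 = 30 | 2·2+4·0+3·0+1·2+6·4 = 30
Z: 5·8 = 40 | 2·8+4·0+3·6+1·0+6·1 = 40
gcd(5,2,4,3,1,6) = 1

Coefficients: [5, 2, 4, 3, 1, 6]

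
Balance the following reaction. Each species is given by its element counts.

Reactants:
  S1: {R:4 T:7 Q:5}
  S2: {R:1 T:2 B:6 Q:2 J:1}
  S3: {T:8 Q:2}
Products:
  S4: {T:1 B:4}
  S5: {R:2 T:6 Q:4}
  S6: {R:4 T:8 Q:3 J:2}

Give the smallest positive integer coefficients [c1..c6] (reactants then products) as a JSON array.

R: 3·4+2·1+2·0 = 14 | 3·0+5·2+1·4 = 14
T: 3·7+2·2+2·8 = 41 | 3·1+5·6+1·8 = 41
B: 3·0+2·6+2·0 = 12 | 3·4+5·0+1·0 = 12
Q: 3·5+2·2+2·2 = 23 | 3·0+5·4+1·3 = 23
J: 3·0+2·1+2·0 = 2 | 3·0+5·0+1·2 = 2
gcd(3,2,2,3,5,1) = 1

Coefficients: [3, 2, 2, 3, 5, 1]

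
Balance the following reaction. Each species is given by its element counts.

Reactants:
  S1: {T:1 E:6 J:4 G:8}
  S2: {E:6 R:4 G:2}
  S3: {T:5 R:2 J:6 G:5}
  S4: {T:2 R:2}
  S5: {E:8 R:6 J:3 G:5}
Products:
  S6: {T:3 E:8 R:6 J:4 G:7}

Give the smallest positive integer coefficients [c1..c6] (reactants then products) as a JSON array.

T: 2·1+2·0+1·5+4·2+2·0 = 15 | 5·3 = 15
E: 2·6+2·6+1·0+4·0+2·8 = 40 | 5·8 = 40
R: 2·0+2·4+1·2+4·2+2·6 = 30 | 5·6 = 30
J: 2·4+2·0+1·6+4·0+2·3 = 20 | 5·4 = 20
G: 2·8+2·2+1·5+4·0+2·5 = 35 | 5·7 = 35
gcd(2,2,1,4,2,5) = 1

Coefficients: [2, 2, 1, 4, 2, 5]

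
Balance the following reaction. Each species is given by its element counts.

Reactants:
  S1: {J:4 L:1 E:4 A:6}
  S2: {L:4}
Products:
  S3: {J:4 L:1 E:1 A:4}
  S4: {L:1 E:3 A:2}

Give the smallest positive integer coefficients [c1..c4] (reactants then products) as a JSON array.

Coefficients: [4, 1, 4, 4]

J: 4·4+1·0 = 16 | 4·4+4·0 = 16
L: 4·1+1·4 = 8 | 4·1+4·1 = 8
E: 4·4+1·0 = 16 | 4·1+4·3 = 16
A: 4·6+1·0 = 24 | 4·4+4·2 = 24
gcd(4,1,4,4) = 1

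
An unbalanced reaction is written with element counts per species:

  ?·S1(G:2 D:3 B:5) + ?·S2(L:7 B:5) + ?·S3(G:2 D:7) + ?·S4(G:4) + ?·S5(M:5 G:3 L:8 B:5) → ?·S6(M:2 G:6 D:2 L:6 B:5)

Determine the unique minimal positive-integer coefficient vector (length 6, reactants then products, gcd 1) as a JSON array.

Coefficients: [1, 2, 1, 5, 2, 5]

M: 1·0+2·0+1·0+5·0+2·5 = 10 | 5·2 = 10
G: 1·2+2·0+1·2+5·4+2·3 = 30 | 5·6 = 30
D: 1·3+2·0+1·7+5·0+2·0 = 10 | 5·2 = 10
L: 1·0+2·7+1·0+5·0+2·8 = 30 | 5·6 = 30
B: 1·5+2·5+1·0+5·0+2·5 = 25 | 5·5 = 25
gcd(1,2,1,5,2,5) = 1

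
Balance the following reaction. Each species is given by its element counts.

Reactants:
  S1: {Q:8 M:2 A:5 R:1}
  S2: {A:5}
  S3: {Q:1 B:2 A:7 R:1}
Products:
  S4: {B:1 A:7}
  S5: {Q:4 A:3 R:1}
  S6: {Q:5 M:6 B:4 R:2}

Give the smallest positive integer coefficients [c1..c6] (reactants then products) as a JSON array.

Coefficients: [3, 2, 5, 6, 6, 1]

Q: 3·8+2·0+5·1 = 29 | 6·0+6·4+1·5 = 29
M: 3·2+2·0+5·0 = 6 | 6·0+6·0+1·6 = 6
B: 3·0+2·0+5·2 = 10 | 6·1+6·0+1·4 = 10
A: 3·5+2·5+5·7 = 60 | 6·7+6·3+1·0 = 60
R: 3·1+2·0+5·1 = 8 | 6·0+6·1+1·2 = 8
gcd(3,2,5,6,6,1) = 1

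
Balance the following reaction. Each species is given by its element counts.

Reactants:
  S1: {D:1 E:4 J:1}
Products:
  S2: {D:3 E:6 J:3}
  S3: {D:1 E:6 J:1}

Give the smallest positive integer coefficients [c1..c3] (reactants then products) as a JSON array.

Coefficients: [6, 1, 3]

D: 6·1 = 6 | 1·3+3·1 = 6
E: 6·4 = 24 | 1·6+3·6 = 24
J: 6·1 = 6 | 1·3+3·1 = 6
gcd(6,1,3) = 1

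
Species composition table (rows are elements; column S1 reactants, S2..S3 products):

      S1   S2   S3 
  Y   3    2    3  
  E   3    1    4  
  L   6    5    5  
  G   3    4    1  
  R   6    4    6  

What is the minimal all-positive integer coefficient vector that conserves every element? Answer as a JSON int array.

Y: 5·3 = 15 | 3·2+3·3 = 15
E: 5·3 = 15 | 3·1+3·4 = 15
L: 5·6 = 30 | 3·5+3·5 = 30
G: 5·3 = 15 | 3·4+3·1 = 15
R: 5·6 = 30 | 3·4+3·6 = 30
gcd(5,3,3) = 1

Coefficients: [5, 3, 3]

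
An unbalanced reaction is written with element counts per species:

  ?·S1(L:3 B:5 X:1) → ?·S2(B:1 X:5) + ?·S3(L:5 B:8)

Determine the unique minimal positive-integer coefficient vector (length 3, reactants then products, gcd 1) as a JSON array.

Coefficients: [5, 1, 3]

L: 5·3 = 15 | 1·0+3·5 = 15
B: 5·5 = 25 | 1·1+3·8 = 25
X: 5·1 = 5 | 1·5+3·0 = 5
gcd(5,1,3) = 1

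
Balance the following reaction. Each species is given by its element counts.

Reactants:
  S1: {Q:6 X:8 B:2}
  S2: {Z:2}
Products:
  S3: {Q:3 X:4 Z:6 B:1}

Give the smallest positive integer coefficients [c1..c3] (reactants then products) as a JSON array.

Q: 1·6+6·0 = 6 | 2·3 = 6
X: 1·8+6·0 = 8 | 2·4 = 8
Z: 1·0+6·2 = 12 | 2·6 = 12
B: 1·2+6·0 = 2 | 2·1 = 2
gcd(1,6,2) = 1

Coefficients: [1, 6, 2]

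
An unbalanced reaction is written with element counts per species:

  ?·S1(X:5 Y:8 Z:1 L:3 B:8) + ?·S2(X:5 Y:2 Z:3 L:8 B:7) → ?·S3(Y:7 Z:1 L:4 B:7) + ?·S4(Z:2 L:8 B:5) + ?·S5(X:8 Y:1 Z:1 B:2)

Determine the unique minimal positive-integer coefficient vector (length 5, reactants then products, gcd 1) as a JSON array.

Coefficients: [4, 4, 5, 3, 5]

X: 4·5+4·5 = 40 | 5·0+3·0+5·8 = 40
Y: 4·8+4·2 = 40 | 5·7+3·0+5·1 = 40
Z: 4·1+4·3 = 16 | 5·1+3·2+5·1 = 16
L: 4·3+4·8 = 44 | 5·4+3·8+5·0 = 44
B: 4·8+4·7 = 60 | 5·7+3·5+5·2 = 60
gcd(4,4,5,3,5) = 1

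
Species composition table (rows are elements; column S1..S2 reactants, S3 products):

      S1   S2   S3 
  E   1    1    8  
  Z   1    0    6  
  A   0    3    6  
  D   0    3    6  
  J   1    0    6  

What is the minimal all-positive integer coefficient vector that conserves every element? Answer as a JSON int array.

E: 6·1+2·1 = 8 | 1·8 = 8
Z: 6·1+2·0 = 6 | 1·6 = 6
A: 6·0+2·3 = 6 | 1·6 = 6
D: 6·0+2·3 = 6 | 1·6 = 6
J: 6·1+2·0 = 6 | 1·6 = 6
gcd(6,2,1) = 1

Coefficients: [6, 2, 1]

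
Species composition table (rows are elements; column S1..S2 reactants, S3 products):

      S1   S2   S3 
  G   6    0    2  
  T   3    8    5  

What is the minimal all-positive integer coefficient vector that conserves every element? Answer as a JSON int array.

G: 2·6+3·0 = 12 | 6·2 = 12
T: 2·3+3·8 = 30 | 6·5 = 30
gcd(2,3,6) = 1

Coefficients: [2, 3, 6]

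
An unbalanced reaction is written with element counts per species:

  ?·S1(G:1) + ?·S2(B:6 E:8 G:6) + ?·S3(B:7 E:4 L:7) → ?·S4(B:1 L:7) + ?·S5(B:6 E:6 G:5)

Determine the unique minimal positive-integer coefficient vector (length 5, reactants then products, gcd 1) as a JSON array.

Coefficients: [4, 1, 1, 1, 2]

B: 4·0+1·6+1·7 = 13 | 1·1+2·6 = 13
E: 4·0+1·8+1·4 = 12 | 1·0+2·6 = 12
G: 4·1+1·6+1·0 = 10 | 1·0+2·5 = 10
L: 4·0+1·0+1·7 = 7 | 1·7+2·0 = 7
gcd(4,1,1,1,2) = 1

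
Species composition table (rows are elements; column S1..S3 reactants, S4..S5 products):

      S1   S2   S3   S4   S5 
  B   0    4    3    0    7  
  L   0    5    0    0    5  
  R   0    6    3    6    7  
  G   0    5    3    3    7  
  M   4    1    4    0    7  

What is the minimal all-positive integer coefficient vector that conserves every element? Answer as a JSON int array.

B: 3·0+6·4+6·3 = 42 | 2·0+6·7 = 42
L: 3·0+6·5+6·0 = 30 | 2·0+6·5 = 30
R: 3·0+6·6+6·3 = 54 | 2·6+6·7 = 54
G: 3·0+6·5+6·3 = 48 | 2·3+6·7 = 48
M: 3·4+6·1+6·4 = 42 | 2·0+6·7 = 42
gcd(3,6,6,2,6) = 1

Coefficients: [3, 6, 6, 2, 6]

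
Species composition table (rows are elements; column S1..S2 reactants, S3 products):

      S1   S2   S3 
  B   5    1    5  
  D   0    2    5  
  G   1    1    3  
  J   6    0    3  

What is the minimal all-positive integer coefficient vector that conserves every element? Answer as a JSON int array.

B: 1·5+5·1 = 10 | 2·5 = 10
D: 1·0+5·2 = 10 | 2·5 = 10
G: 1·1+5·1 = 6 | 2·3 = 6
J: 1·6+5·0 = 6 | 2·3 = 6
gcd(1,5,2) = 1

Coefficients: [1, 5, 2]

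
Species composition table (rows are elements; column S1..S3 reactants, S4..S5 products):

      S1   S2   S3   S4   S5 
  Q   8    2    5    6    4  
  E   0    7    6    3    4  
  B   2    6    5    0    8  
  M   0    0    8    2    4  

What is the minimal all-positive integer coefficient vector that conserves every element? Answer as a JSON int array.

Q: 4·8+2·2+4·5 = 56 | 6·6+5·4 = 56
E: 4·0+2·7+4·6 = 38 | 6·3+5·4 = 38
B: 4·2+2·6+4·5 = 40 | 6·0+5·8 = 40
M: 4·0+2·0+4·8 = 32 | 6·2+5·4 = 32
gcd(4,2,4,6,5) = 1

Coefficients: [4, 2, 4, 6, 5]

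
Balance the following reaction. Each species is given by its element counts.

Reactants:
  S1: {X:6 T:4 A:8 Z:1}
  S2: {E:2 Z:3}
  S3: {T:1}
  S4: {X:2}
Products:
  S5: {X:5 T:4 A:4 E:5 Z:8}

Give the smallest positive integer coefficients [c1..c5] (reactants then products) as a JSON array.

X: 1·6+5·0+4·0+2·2 = 10 | 2·5 = 10
T: 1·4+5·0+4·1+2·0 = 8 | 2·4 = 8
A: 1·8+5·0+4·0+2·0 = 8 | 2·4 = 8
E: 1·0+5·2+4·0+2·0 = 10 | 2·5 = 10
Z: 1·1+5·3+4·0+2·0 = 16 | 2·8 = 16
gcd(1,5,4,2,2) = 1

Coefficients: [1, 5, 4, 2, 2]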